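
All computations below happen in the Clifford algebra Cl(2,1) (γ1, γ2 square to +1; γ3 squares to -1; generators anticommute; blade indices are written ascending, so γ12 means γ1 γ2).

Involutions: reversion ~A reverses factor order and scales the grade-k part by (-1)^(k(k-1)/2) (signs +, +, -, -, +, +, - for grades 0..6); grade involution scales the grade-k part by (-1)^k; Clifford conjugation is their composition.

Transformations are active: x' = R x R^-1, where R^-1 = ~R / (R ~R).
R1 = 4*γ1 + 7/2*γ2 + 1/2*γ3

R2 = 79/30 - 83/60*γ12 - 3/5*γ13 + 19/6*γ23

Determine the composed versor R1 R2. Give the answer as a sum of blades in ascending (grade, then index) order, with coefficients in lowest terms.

Distribute over the terms of R1 (each basis-blade product reordered to ascending indices, repeated generators contracted through their squares):
(4*γ1) R2 = 158/15*γ1 - 83/15*γ2 - 12/5*γ3 + 38/3*γ123
(7/2*γ2) R2 = 581/120*γ1 + 553/60*γ2 + 133/12*γ3 + 21/10*γ123
(1/2*γ3) R2 = -3/10*γ1 + 19/12*γ2 + 79/60*γ3 - 83/120*γ123
Summing the partial products and collecting blades:
Answer: 603/40*γ1 + 79/15*γ2 + 10*γ3 + 563/40*γ123


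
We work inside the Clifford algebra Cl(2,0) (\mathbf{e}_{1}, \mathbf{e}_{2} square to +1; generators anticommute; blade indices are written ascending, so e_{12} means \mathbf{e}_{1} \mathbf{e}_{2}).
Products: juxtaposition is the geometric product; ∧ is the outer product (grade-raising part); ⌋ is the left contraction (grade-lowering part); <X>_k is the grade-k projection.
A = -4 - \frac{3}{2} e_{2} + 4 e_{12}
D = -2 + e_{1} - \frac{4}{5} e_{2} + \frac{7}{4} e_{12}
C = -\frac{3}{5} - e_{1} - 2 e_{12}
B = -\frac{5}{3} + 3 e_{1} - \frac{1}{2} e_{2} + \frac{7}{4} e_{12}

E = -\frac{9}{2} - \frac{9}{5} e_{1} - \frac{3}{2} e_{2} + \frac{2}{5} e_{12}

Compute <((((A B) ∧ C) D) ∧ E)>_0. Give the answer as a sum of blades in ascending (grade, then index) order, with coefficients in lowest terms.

step 1: \frac{5}{12} - \frac{91}{8} e_{1} - \frac{15}{2} e_{2} - \frac{55}{6} e_{12}
step 2: -\frac{1}{4} + \frac{769}{120} e_{1} + \frac{9}{2} e_{2} - \frac{17}{6} e_{12}
step 3: \frac{124}{15} - \frac{747}{40} e_{1} + \frac{2519}{480} e_{2} - \frac{1759}{400} e_{12}
step 4: -\frac{186}{5} + \frac{27663}{400} e_{1} - \frac{2305}{64} e_{2} + \frac{14533}{240} e_{12}
step 5: -\frac{186}{5}
Answer: -\frac{186}{5}


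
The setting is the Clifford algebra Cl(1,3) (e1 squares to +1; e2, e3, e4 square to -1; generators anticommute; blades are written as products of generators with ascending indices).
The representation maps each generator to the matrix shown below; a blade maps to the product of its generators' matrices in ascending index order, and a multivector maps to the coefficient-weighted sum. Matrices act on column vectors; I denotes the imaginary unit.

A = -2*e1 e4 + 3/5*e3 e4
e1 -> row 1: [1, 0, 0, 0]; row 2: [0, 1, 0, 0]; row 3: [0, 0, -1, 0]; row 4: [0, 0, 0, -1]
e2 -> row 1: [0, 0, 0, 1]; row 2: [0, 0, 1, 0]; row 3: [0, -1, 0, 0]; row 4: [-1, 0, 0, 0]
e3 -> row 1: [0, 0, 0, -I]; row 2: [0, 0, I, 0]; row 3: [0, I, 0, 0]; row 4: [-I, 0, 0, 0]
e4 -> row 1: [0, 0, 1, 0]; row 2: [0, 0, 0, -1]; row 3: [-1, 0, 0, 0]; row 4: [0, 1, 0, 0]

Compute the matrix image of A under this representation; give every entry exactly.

Bivector images (products of the table entries): rho(e1 e4) = rho(e1)rho(e4) = row 1: [0, 0, 1, 0]; row 2: [0, 0, 0, -1]; row 3: [1, 0, 0, 0]; row 4: [0, -1, 0, 0]; rho(e3 e4) = rho(e3)rho(e4) = row 1: [0, -I, 0, 0]; row 2: [-I, 0, 0, 0]; row 3: [0, 0, 0, -I]; row 4: [0, 0, -I, 0].
M = (-2)*rho(e1 e4) + (3/5)*rho(e3 e4), summed entrywise:
Answer: row 1: [0, -3*I/5, -2, 0]; row 2: [-3*I/5, 0, 0, 2]; row 3: [-2, 0, 0, -3*I/5]; row 4: [0, 2, -3*I/5, 0]


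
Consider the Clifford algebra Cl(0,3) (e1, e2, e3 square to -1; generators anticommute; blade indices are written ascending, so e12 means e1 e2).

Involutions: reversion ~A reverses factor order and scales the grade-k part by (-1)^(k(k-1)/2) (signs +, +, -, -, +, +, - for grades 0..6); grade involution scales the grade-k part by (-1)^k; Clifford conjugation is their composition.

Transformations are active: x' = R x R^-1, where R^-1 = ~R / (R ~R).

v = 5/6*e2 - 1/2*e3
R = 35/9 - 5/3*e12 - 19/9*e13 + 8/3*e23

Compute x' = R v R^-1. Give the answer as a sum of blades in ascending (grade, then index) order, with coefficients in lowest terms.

~R = 35/9 + 5/3*e12 + 19/9*e13 - 8/3*e23, and R ~R = 2387/81, so R^-1 = ~R / (2387/81).
R v = 1/3*e1 + 247/54*e2 + 5/18*e3 + 70/27*e123
Answer: 190/341*e1 + 1525/2046*e2 + 191/682*e3


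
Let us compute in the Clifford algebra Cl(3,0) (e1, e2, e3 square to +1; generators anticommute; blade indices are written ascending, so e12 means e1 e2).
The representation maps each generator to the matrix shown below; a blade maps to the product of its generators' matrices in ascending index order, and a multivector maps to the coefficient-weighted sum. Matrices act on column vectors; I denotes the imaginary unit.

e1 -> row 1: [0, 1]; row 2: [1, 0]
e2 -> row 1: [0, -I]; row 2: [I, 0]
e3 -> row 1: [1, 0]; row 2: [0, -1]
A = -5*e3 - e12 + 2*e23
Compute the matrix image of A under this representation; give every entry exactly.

Bivector images (products of the table entries): rho(e12) = rho(e1)rho(e2) = row 1: [I, 0]; row 2: [0, -I]; rho(e23) = rho(e2)rho(e3) = row 1: [0, I]; row 2: [I, 0].
M = (-5)*rho(e3) + (-1)*rho(e12) + (2)*rho(e23), summed entrywise:
Answer: row 1: [-5 - I, 2*I]; row 2: [2*I, 5 + I]


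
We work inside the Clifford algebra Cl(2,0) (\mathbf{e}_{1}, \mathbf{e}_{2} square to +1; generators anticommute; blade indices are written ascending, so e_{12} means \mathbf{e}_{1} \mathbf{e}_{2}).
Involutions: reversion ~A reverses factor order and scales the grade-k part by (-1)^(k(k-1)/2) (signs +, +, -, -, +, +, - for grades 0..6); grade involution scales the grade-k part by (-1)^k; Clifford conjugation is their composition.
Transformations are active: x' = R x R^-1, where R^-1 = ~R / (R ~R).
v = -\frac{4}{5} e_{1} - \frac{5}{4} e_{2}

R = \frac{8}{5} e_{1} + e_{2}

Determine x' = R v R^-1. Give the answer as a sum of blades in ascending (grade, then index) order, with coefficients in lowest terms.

~R = \frac{8}{5} e_{1} + e_{2}, and R ~R = \frac{89}{25}, so R^-1 = ~R / (\frac{89}{25}).
R v = -\frac{253}{100} - \frac{6}{5} e_{12}
Answer: -\frac{656}{445} e_{1} - \frac{61}{356} e_{2}


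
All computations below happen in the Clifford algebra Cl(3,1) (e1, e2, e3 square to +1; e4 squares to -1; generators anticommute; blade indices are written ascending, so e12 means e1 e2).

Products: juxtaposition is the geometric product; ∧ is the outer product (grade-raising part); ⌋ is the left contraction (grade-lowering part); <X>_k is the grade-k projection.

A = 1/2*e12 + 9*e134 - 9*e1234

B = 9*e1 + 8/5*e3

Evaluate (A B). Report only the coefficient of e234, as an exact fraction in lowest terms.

step 1: -9/2*e2 - 72/5*e14 + 81*e34 + 4/5*e123 + 72/5*e124 + 81*e234
Answer: 81


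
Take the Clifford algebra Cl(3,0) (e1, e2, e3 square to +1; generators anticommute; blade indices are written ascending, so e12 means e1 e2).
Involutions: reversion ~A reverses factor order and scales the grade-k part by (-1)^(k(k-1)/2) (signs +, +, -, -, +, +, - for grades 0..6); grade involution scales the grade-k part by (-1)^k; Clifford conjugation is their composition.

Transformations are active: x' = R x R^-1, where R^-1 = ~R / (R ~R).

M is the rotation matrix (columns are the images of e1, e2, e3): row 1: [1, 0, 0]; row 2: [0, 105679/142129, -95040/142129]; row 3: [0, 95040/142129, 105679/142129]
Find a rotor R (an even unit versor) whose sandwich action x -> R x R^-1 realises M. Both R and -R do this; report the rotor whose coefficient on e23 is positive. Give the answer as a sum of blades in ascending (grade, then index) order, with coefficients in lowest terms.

Method: write R = a + b12*e12 + b13*e13 + b23*e23 with a^2 + b12^2 + b13^2 + b23^2 = 1 (so R^-1 = ~R). Expanding the columns R e_j ~R gives tr M = 4a^2 - 1 and, from the antisymmetric part, M21 - M12 = -4a*b12, M13 - M31 = 4a*b13, M32 - M23 = -4a*b23.
Here tr M = 353487/142129, so a^2 = (1 + tr M)/4 = 123904/142129 and a = ±352/377. Taking a = 352/377: M21 - M12 = 0, M13 - M31 = 0, M32 - M23 = 190080/142129, giving b12 = 0, b13 = 0, b23 = -135/377, i.e. R = 352/377 - 135/377*e23.
Its e23 coefficient is negative, so report the other preimage -R.
Answer: -352/377 + 135/377*e23. Recall the cover is two-to-one: with M of trace 353487/142129, both preimages act alike, and the stated e23 sign chooses the sheet.


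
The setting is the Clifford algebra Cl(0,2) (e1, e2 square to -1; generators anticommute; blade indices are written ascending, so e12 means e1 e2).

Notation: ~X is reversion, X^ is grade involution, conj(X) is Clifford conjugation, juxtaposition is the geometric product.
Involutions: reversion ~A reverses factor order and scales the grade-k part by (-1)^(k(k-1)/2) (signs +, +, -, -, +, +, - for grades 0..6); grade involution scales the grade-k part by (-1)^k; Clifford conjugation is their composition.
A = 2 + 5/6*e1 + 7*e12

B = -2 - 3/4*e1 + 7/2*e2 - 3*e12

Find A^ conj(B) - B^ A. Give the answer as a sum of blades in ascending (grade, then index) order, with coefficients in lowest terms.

first term: -195/8 + 83/3*e1 + 3/4*e2 - 61/12*e12
second term: 131/8 - 74/3*e1 - 59/4*e2 - 205/12*e12
Answer: -163/4 + 157/3*e1 + 31/2*e2 + 12*e12


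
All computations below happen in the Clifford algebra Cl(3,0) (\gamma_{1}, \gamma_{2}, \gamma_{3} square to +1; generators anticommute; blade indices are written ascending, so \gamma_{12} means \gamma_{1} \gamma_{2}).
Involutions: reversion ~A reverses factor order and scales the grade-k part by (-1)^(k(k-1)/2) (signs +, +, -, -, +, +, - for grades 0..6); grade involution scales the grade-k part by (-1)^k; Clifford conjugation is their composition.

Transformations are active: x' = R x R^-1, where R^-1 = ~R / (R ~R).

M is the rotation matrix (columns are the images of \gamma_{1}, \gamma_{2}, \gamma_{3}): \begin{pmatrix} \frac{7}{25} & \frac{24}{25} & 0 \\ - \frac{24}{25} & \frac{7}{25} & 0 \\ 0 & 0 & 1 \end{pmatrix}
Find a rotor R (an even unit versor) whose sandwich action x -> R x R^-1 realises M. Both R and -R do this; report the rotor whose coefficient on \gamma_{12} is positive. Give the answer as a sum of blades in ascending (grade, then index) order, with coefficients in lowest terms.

Method: write R = a + b12*\gamma_{12} + b13*\gamma_{13} + b23*\gamma_{23} with a^2 + b12^2 + b13^2 + b23^2 = 1 (so R^-1 = ~R). Expanding the columns R e_j ~R gives tr M = 4a^2 - 1 and, from the antisymmetric part, M21 - M12 = -4a*b12, M13 - M31 = 4a*b13, M32 - M23 = -4a*b23.
Here tr M = \frac{39}{25}, so a^2 = (1 + tr M)/4 = \frac{16}{25} and a = ±\frac{4}{5}. Taking a = \frac{4}{5}: M21 - M12 = -\frac{48}{25}, M13 - M31 = 0, M32 - M23 = 0, giving b12 = \frac{3}{5}, b13 = 0, b23 = 0, i.e. R = \frac{4}{5} + \frac{3}{5} \gamma_{12}.
Its \gamma_{12} coefficient is already positive.
Answer: \frac{4}{5} + \frac{3}{5} \gamma_{12}. Uniqueness: Spin(3) -> SO(3) maps R and -R to the same rotation of trace \frac{39}{25}; fixing the sign of the \gamma_{12} coefficient removes the ambiguity.


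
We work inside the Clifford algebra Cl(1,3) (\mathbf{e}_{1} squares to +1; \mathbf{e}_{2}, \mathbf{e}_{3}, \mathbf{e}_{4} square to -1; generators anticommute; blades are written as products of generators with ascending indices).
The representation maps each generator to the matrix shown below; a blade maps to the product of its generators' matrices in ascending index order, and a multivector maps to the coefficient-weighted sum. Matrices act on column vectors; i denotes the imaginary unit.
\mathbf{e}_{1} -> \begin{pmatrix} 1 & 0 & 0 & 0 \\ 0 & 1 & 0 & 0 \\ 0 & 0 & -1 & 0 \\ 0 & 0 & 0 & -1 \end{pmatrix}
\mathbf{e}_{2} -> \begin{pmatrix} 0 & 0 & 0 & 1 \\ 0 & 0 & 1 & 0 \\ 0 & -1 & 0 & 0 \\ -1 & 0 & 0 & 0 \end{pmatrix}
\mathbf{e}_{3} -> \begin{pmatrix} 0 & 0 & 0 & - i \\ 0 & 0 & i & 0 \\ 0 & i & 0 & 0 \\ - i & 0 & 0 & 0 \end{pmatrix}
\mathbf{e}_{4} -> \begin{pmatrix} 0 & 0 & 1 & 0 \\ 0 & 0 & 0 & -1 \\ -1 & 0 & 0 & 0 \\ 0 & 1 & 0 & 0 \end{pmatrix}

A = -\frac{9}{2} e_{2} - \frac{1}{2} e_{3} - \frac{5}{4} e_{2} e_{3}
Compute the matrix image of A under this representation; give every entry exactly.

Bivector images (products of the table entries): rho(e_{2} e_{3}) = rho(\mathbf{e}_{2})rho(\mathbf{e}_{3}) = \begin{pmatrix} - i & 0 & 0 & 0 \\ 0 & i & 0 & 0 \\ 0 & 0 & - i & 0 \\ 0 & 0 & 0 & i \end{pmatrix}.
M = (-\frac{9}{2})*rho(e_{2}) + (-\frac{1}{2})*rho(e_{3}) + (-\frac{5}{4})*rho(e_{2} e_{3}), summed entrywise:
Answer: \begin{pmatrix} \frac{5 i}{4} & 0 & 0 & - \frac{9}{2} + \frac{i}{2} \\ 0 & - \frac{5 i}{4} & - \frac{9}{2} - \frac{i}{2} & 0 \\ 0 & \frac{9}{2} - \frac{i}{2} & \frac{5 i}{4} & 0 \\ \frac{9}{2} + \frac{i}{2} & 0 & 0 & - \frac{5 i}{4} \end{pmatrix}


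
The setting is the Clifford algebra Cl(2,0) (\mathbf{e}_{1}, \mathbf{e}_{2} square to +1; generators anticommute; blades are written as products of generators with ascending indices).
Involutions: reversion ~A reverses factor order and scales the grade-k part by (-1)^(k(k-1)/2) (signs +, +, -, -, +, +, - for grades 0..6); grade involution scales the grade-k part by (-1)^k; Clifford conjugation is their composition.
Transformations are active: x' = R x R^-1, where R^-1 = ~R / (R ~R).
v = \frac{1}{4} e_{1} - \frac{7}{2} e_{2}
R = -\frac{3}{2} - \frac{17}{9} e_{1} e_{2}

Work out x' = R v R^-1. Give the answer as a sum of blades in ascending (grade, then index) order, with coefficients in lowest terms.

~R = -\frac{3}{2} + \frac{17}{9} e_{1} e_{2}, and R ~R = \frac{1885}{324}, so R^-1 = ~R / (\frac{1885}{324}).
R v = \frac{449}{72} e_{1} + \frac{103}{18} e_{2}
Answer: -\frac{26131}{7540} e_{1} + \frac{2071}{3770} e_{2}


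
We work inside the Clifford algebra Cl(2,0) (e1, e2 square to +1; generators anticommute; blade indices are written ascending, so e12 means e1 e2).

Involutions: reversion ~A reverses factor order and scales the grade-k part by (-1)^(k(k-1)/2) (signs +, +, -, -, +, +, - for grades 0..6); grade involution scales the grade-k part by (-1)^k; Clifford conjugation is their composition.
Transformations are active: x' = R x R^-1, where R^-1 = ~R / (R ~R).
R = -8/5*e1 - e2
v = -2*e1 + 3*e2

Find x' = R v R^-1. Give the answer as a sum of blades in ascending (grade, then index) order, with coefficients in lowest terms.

~R = -8/5*e1 - e2, and R ~R = 89/25, so R^-1 = ~R / (89/25).
R v = 1/5 - 34/5*e12
Answer: 162/89*e1 - 277/89*e2


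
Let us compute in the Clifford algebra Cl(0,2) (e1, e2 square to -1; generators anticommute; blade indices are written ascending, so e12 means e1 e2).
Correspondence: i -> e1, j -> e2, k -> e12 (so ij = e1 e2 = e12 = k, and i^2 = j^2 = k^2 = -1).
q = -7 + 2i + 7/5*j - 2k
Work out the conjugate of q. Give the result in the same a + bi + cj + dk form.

In blades: q = -7 + 2*e1 + 7/5*e2 - 2*e12.
Conjugation here is Clifford conjugation: the scalar is fixed and the grade-1 and grade-2 blades all flip sign, giving -7 - 2*e1 - 7/5*e2 + 2*e12; translating back:
Answer: -7 - 2i - 7/5*j + 2k


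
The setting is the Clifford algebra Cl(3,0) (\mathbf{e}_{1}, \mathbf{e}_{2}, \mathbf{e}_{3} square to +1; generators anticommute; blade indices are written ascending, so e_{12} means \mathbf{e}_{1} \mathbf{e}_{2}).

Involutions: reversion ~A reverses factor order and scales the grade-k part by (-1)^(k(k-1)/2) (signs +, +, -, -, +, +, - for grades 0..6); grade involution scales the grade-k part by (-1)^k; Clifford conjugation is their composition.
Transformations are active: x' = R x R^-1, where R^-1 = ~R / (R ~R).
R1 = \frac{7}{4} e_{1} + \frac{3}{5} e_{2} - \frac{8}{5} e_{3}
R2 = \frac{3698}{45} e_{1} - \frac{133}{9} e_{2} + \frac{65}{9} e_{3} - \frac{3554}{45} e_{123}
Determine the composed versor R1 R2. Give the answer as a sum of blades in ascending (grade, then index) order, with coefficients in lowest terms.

Distribute over the terms of R1 (each basis-blade product reordered to ascending indices, repeated generators contracted through their squares):
(\frac{7}{4} e_{1}) R2 = \frac{12943}{90} - \frac{931}{36} e_{12} + \frac{455}{36} e_{13} - \frac{12439}{90} e_{23}
(\frac{3}{5} e_{2}) R2 = -\frac{133}{15} - \frac{3698}{75} e_{12} + \frac{3554}{75} e_{13} + \frac{13}{3} e_{23}
(-\frac{8}{5} e_{3}) R2 = -\frac{104}{9} + \frac{28432}{225} e_{12} + \frac{29584}{225} e_{13} - \frac{1064}{45} e_{23}
Summing the partial products and collecting blades:
Answer: \frac{2221}{18} + \frac{15359}{300} e_{12} + \frac{19151}{100} e_{13} - \frac{14177}{90} e_{23}


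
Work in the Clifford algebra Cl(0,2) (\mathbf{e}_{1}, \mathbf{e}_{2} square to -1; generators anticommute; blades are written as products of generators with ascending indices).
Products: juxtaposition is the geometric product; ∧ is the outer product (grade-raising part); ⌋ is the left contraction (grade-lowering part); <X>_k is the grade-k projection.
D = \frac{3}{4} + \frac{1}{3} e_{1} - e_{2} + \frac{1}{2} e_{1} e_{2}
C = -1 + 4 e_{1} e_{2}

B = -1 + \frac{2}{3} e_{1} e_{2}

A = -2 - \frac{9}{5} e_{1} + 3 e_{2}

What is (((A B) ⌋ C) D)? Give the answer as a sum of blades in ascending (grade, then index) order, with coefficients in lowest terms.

step 1: 2 + \frac{19}{5} e_{1} - \frac{9}{5} e_{2} - \frac{4}{3} e_{1} e_{2}
step 2: \frac{10}{3} - \frac{36}{5} e_{1} - \frac{76}{5} e_{2} + 8 e_{1} e_{2}
step 3: -\frac{143}{10} - \frac{35}{9} e_{1} - \frac{127}{15} e_{2} + \frac{299}{15} e_{1} e_{2}
Answer: -\frac{143}{10} - \frac{35}{9} e_{1} - \frac{127}{15} e_{2} + \frac{299}{15} e_{1} e_{2}


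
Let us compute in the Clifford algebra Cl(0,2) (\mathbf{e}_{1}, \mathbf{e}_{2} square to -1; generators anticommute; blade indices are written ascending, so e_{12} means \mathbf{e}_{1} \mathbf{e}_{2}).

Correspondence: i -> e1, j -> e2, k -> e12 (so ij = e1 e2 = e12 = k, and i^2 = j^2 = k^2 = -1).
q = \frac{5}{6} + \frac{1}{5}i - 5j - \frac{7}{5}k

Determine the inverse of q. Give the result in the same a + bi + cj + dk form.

In blades: q = \frac{5}{6} + \frac{1}{5} e_{1} - 5 e_{2} - \frac{7}{5} e_{12}.
With qbar = \frac{5}{6} - \frac{1}{5} e_{1} + 5 e_{2} + \frac{7}{5} e_{12} (scalar fixed, mapped units negated), q qbar = \frac{997}{36} (the sum of squared coefficients), so q^-1 = qbar / (\frac{997}{36}) = \frac{30}{997} - \frac{36}{4985} e_{1} + \frac{180}{997} e_{2} + \frac{252}{4985} e_{12}; translating back:
Answer: \frac{30}{997} - \frac{36}{4985}i + \frac{180}{997}j + \frac{252}{4985}k


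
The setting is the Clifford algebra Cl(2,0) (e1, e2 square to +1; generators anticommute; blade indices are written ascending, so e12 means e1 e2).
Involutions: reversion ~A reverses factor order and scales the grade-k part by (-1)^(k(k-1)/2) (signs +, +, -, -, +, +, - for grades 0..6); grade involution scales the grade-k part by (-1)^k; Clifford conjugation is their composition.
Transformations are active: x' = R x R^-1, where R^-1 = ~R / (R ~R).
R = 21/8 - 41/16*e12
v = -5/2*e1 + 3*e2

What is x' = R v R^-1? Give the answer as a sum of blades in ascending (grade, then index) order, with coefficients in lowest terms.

~R = 21/8 + 41/16*e12, and R ~R = 3445/256, so R^-1 = ~R / (3445/256).
R v = -57/4*e1 + 47/32*e2
Answer: -21079/6890*e1 - 8361/3445*e2


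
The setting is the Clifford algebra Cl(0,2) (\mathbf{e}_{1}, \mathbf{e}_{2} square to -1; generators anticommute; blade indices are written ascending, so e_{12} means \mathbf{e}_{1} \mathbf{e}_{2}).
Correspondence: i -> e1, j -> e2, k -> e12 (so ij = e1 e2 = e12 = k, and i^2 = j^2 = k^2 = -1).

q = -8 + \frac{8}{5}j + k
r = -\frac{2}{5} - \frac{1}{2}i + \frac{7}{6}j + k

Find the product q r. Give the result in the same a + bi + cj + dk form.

In blades: q = -8 + \frac{8}{5} e_{2} + e_{12}, r = -\frac{2}{5} - \frac{1}{2} e_{1} + \frac{7}{6} e_{2} + e_{12}.
Distribute q over r term by term (generator squares from the signature, products reordered to ascending indices): (-8)*r = \frac{16}{5} + 4 e_{1} - \frac{28}{3} e_{2} - 8 e_{12}; (\frac{8}{5} e_{2})*r = -\frac{28}{15} + \frac{8}{5} e_{1} - \frac{16}{25} e_{2} + \frac{4}{5} e_{12}; (e_{12})*r = -1 - \frac{7}{6} e_{1} - \frac{1}{2} e_{2} - \frac{2}{5} e_{12}.
Sum: \frac{1}{3} + \frac{133}{30} e_{1} - \frac{1571}{150} e_{2} - \frac{38}{5} e_{12}; translating back through the correspondence:
Answer: \frac{1}{3} + \frac{133}{30}i - \frac{1571}{150}j - \frac{38}{5}k


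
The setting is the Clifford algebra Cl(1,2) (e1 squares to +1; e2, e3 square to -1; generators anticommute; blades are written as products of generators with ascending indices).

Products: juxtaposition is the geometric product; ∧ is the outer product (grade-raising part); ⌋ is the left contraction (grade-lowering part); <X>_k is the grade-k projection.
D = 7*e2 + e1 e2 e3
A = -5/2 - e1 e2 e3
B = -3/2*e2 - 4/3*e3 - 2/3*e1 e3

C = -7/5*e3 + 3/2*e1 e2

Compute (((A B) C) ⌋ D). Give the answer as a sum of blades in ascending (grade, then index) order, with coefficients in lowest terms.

step 1: 37/12*e2 + 10/3*e3 - 4/3*e1 e2 + 19/6*e1 e3
step 2: 8/3 + 1087/120*e1 + 13/30*e2 e3 + 103/15*e1 e2 e3
step 3: -103/15 - 13/30*e1 + 56/3*e2 + 1087/120*e2 e3 + 8/3*e1 e2 e3
Answer: -103/15 - 13/30*e1 + 56/3*e2 + 1087/120*e2 e3 + 8/3*e1 e2 e3


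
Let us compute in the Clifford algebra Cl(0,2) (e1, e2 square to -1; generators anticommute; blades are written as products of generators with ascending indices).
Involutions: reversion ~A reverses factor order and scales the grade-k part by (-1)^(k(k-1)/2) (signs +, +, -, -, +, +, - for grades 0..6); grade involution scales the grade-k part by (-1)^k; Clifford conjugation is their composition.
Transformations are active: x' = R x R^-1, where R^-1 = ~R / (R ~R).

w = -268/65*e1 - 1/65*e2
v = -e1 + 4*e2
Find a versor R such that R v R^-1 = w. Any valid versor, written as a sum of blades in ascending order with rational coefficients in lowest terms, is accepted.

Reasoning: v^2 = w^2 = -17 since conjugation preserves the quadratic form; R = v + w = -333/65*e1 + 259/65*e2 is then valid when invertible, keeping its own part and reversing (v - w)/2.
Answer: -333/65*e1 + 259/65*e2


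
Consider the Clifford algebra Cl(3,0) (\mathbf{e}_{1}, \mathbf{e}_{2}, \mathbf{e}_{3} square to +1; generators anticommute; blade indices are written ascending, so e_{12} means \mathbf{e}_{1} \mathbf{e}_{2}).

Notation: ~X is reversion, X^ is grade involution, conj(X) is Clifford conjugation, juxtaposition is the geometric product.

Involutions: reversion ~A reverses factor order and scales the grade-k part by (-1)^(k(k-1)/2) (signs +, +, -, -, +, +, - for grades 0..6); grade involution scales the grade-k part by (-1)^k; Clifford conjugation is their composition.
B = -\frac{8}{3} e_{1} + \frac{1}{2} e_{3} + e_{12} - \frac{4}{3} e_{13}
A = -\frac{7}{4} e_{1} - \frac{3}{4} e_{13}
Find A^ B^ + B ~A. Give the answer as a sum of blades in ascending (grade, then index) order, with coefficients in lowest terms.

first term: \frac{11}{3} + \frac{3}{8} e_{1} + \frac{7}{4} e_{2} - \frac{1}{3} e_{3} - \frac{7}{8} e_{13} - \frac{3}{4} e_{23}
second term: \frac{17}{3} - \frac{3}{8} e_{1} + \frac{7}{4} e_{2} - \frac{13}{3} e_{3} + \frac{7}{8} e_{13} - \frac{3}{4} e_{23}
Answer: \frac{28}{3} + \frac{7}{2} e_{2} - \frac{14}{3} e_{3} - \frac{3}{2} e_{23}


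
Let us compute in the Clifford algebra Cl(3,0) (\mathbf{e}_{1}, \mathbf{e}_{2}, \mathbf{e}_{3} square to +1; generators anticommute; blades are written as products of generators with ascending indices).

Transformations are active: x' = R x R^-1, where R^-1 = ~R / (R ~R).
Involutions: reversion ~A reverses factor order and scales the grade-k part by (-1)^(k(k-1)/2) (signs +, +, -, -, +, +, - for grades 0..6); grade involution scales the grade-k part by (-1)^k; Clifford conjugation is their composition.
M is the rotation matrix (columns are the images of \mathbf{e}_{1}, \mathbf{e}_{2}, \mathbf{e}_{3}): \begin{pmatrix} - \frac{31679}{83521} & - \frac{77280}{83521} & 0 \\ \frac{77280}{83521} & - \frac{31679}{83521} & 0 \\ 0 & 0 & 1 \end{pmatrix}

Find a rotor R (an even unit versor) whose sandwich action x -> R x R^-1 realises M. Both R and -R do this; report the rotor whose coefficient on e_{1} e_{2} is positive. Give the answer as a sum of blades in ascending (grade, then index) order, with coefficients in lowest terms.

Method: write R = a + b12*e_{1} e_{2} + b13*e_{1} e_{3} + b23*e_{2} e_{3} with a^2 + b12^2 + b13^2 + b23^2 = 1 (so R^-1 = ~R). Expanding the columns R e_j ~R gives tr M = 4a^2 - 1 and, from the antisymmetric part, M21 - M12 = -4a*b12, M13 - M31 = 4a*b13, M32 - M23 = -4a*b23.
Here tr M = \frac{20163}{83521}, so a^2 = (1 + tr M)/4 = \frac{25921}{83521} and a = ±\frac{161}{289}. Taking a = \frac{161}{289}: M21 - M12 = \frac{154560}{83521}, M13 - M31 = 0, M32 - M23 = 0, giving b12 = -\frac{240}{289}, b13 = 0, b23 = 0, i.e. R = \frac{161}{289} - \frac{240}{289} e_{1} e_{2}.
Its e_{1} e_{2} coefficient is negative, so report the other preimage -R.
Answer: -\frac{161}{289} + \frac{240}{289} e_{1} e_{2}. Why the constraint matters: R and -R act identically through the sandwich — M has trace \frac{20163}{83521} either way — so only the sign condition on e_{1} e_{2} picks one of the two preimages.


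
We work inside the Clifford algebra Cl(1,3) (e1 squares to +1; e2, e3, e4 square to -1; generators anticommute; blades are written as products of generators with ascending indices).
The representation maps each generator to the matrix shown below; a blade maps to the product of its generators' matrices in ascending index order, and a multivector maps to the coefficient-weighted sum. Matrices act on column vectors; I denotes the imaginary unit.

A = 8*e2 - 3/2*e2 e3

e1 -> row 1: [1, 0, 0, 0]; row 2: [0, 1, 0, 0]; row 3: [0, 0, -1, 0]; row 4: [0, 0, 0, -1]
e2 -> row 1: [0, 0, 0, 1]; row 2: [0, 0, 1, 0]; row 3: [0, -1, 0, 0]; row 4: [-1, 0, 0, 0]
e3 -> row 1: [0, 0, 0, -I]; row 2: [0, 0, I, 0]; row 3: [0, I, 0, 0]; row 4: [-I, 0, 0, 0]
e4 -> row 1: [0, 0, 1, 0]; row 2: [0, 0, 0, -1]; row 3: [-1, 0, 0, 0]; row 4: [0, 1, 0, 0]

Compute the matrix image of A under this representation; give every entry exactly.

Bivector images (products of the table entries): rho(e2 e3) = rho(e2)rho(e3) = row 1: [-I, 0, 0, 0]; row 2: [0, I, 0, 0]; row 3: [0, 0, -I, 0]; row 4: [0, 0, 0, I].
M = (8)*rho(e2) + (-3/2)*rho(e2 e3), summed entrywise:
Answer: row 1: [3*I/2, 0, 0, 8]; row 2: [0, -3*I/2, 8, 0]; row 3: [0, -8, 3*I/2, 0]; row 4: [-8, 0, 0, -3*I/2]


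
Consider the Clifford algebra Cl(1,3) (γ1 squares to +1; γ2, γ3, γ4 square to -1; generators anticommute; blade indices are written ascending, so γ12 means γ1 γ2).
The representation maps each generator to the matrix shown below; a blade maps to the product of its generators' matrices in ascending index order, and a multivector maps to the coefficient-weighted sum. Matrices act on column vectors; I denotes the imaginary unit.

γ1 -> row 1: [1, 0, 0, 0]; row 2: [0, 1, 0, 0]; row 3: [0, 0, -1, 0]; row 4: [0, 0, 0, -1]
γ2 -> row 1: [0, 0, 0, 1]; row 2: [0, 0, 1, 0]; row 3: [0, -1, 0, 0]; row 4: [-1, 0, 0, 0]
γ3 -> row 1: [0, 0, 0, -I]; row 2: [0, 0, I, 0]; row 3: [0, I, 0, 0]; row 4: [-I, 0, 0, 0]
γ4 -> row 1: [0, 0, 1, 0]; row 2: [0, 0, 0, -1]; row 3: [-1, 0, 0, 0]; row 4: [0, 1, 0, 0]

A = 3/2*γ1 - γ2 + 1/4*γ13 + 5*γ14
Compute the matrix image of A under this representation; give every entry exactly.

Bivector images (products of the table entries): rho(γ13) = rho(γ1)rho(γ3) = row 1: [0, 0, 0, -I]; row 2: [0, 0, I, 0]; row 3: [0, -I, 0, 0]; row 4: [I, 0, 0, 0]; rho(γ14) = rho(γ1)rho(γ4) = row 1: [0, 0, 1, 0]; row 2: [0, 0, 0, -1]; row 3: [1, 0, 0, 0]; row 4: [0, -1, 0, 0].
M = (3/2)*rho(γ1) + (-1)*rho(γ2) + (1/4)*rho(γ13) + (5)*rho(γ14), summed entrywise:
Answer: row 1: [3/2, 0, 5, -1 - I/4]; row 2: [0, 3/2, -1 + I/4, -5]; row 3: [5, 1 - I/4, -3/2, 0]; row 4: [1 + I/4, -5, 0, -3/2]


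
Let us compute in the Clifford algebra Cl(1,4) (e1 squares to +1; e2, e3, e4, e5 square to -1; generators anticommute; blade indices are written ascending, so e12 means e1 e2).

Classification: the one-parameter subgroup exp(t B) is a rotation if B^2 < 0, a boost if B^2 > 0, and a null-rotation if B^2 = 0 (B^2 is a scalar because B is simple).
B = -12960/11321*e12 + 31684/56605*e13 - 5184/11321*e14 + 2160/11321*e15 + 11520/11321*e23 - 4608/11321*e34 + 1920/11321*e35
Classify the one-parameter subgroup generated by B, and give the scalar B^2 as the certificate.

B^2 term by term: the squares give (-12960/11321)^2*(e12)^2 + (31684/56605)^2*(e13)^2 + (-5184/11321)^2*(e14)^2 + (2160/11321)^2*(e15)^2 + (11520/11321)^2*(e23)^2 + (-4608/11321)^2*(e34)^2 + (1920/11321)^2*(e35)^2 = 167961600/128165041*(+1) + 1003875856/3204126025*(+1) + 26873856/128165041*(+1) + 4665600/128165041*(+1) + 132710400/128165041*(-1) + 21233664/128165041*(-1) + 3686400/128165041*(-1) = 16/25 (each basis 2-blade squares to minus the product of its generators' squares); cross terms between blades sharing an index anticommute and cancel; the commuting (index-disjoint) pairs give grade-4 terms 2*c*c'*(blade product), which cancel blade by blade — e1234: 119439360/128165041 - 119439360/128165041 = 0; e1235: -49766400/128165041 + 49766400/128165041 = 0; e1345: 19906560/128165041 - 19906560/128165041 = 0 — confirming B is simple. So B^2 = 16/25.
Answer: boost, certificate B^2 = 16/25. Key observation: B^2 = 16/25 is a conjugation invariant, so its sign decides the class regardless of the surface form of B.


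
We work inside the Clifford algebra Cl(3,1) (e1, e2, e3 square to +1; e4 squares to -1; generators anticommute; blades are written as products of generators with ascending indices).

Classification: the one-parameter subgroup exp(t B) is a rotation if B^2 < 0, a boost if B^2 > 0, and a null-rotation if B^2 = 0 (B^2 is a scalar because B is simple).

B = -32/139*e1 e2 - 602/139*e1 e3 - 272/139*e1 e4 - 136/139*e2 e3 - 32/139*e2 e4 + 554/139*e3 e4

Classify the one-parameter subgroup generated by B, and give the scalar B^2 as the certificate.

B^2 term by term: the squares give (-32/139)^2*(e1 e2)^2 + (-602/139)^2*(e1 e3)^2 + (-272/139)^2*(e1 e4)^2 + (-136/139)^2*(e2 e3)^2 + (-32/139)^2*(e2 e4)^2 + (554/139)^2*(e3 e4)^2 = 1024/19321*(-1) + 362404/19321*(-1) + 73984/19321*(+1) + 18496/19321*(-1) + 1024/19321*(+1) + 306916/19321*(+1) = 0 (each basis 2-blade squares to minus the product of its generators' squares); cross terms between blades sharing an index anticommute and cancel; the commuting (index-disjoint) pairs give grade-4 terms 2*c*c'*(blade product), which cancel blade by blade — e1 e2 e3 e4: -35456/19321 - 38528/19321 + 73984/19321 = 0 — confirming B is simple. So B^2 = 0.
Answer: null-rotation, certificate B^2 = 0. Check the certificate: B^2 = 0, and that sign is decisive whatever form B takes.


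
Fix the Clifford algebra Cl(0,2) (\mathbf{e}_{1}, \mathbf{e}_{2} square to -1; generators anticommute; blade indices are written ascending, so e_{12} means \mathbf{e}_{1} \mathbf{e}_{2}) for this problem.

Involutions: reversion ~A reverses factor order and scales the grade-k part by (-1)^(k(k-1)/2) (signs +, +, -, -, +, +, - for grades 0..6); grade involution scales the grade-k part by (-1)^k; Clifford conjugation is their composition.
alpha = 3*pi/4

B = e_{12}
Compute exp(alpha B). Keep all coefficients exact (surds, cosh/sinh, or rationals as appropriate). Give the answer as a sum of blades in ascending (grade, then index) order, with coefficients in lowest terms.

B^2 = (1)^2*(e_{12})^2 = 1*(-1) = -1 (a basis 2-blade squares to minus the product of its generators' squares).
B^2 = -1 — the series telescopes trigonometrically here: l = 1, alpha*l = \frac{3 \pi}{4}, so exp(alpha B) = cos(\frac{3 \pi}{4}) + (sin(\frac{3 \pi}{4})/1)*B = - \frac{\sqrt{2}}{2} + (\frac{\sqrt{2}}{2})*B.
Answer: - \frac{\sqrt{2}}{2} + \frac{\sqrt{2}}{2} e_{12}


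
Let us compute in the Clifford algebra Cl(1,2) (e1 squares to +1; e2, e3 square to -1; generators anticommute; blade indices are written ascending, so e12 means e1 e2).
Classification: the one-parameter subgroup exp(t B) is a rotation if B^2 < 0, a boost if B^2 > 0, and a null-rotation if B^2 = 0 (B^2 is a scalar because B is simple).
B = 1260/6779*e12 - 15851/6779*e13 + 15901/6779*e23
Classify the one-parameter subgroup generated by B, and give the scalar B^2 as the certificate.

B^2 term by term: the squares give (1260/6779)^2*(e12)^2 + (-15851/6779)^2*(e13)^2 + (15901/6779)^2*(e23)^2 = 1587600/45954841*(+1) + 251254201/45954841*(+1) + 252841801/45954841*(-1) = 0 (each basis 2-blade squares to minus the product of its generators' squares); cross terms between blades sharing an index anticommute and cancel. So B^2 = 0.
Answer: null-rotation, certificate B^2 = 0. The invariant at work: B^2 = 0 is unchanged by conjugation, hence its sign classifies the subgroup whatever basis B is written in.


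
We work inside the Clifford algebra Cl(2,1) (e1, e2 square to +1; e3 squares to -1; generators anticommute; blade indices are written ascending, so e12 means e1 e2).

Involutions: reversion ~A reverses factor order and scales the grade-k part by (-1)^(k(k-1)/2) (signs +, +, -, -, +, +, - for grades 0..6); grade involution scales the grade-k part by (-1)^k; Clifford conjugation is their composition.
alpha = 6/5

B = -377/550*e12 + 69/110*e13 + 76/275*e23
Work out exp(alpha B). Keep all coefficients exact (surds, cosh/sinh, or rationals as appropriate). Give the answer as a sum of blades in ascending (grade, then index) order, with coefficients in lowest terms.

B^2 term by term: the squares give (-377/550)^2*(e12)^2 + (69/110)^2*(e13)^2 + (76/275)^2*(e23)^2 = 142129/302500*(-1) + 4761/12100*(+1) + 5776/75625*(+1) = 0 (each basis 2-blade squares to minus the product of its generators' squares); cross terms between blades sharing an index anticommute and cancel. So B^2 = 0.
B^2 = 0, so the series closes: exp(alpha B) = 1 + alpha B (parabolic case).
Answer: 1 - 1131/1375*e12 + 207/275*e13 + 456/1375*e23


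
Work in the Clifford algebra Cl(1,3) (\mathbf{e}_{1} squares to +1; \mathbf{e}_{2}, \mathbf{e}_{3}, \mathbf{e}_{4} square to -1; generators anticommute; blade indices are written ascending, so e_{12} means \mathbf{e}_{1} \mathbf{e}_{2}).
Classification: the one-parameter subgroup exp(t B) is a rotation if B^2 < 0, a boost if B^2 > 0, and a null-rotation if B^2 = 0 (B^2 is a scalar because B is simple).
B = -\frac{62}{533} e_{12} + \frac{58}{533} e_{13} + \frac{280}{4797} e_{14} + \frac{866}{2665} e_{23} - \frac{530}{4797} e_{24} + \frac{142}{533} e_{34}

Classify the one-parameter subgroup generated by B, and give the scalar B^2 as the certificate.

B^2 term by term: the squares give (-\frac{62}{533})^2*(e_{12})^2 + (\frac{58}{533})^2*(e_{13})^2 + (\frac{280}{4797})^2*(e_{14})^2 + (\frac{866}{2665})^2*(e_{23})^2 + (-\frac{530}{4797})^2*(e_{24})^2 + (\frac{142}{533})^2*(e_{34})^2 = \frac{3844}{284089}*(+1) + \frac{3364}{284089}*(+1) + \frac{78400}{23011209}*(+1) + \frac{749956}{7102225}*(-1) + \frac{280900}{23011209}*(-1) + \frac{20164}{284089}*(-1) = -\frac{4}{25} (each basis 2-blade squares to minus the product of its generators' squares); cross terms between blades sharing an index anticommute and cancel; the commuting (index-disjoint) pairs give grade-4 terms 2*c*c'*(blade product), which cancel blade by blade — e_{1234}: -\frac{17608}{284089} + \frac{61480}{2556801} + \frac{96992}{2556801} = 0 — confirming B is simple. So B^2 = -\frac{4}{25}.
Answer: rotation, certificate B^2 = -\frac{4}{25}. Why this suffices: the scalar -\frac{4}{25} survives any versor conjugation, so its sign alone determines the class however B is presented.


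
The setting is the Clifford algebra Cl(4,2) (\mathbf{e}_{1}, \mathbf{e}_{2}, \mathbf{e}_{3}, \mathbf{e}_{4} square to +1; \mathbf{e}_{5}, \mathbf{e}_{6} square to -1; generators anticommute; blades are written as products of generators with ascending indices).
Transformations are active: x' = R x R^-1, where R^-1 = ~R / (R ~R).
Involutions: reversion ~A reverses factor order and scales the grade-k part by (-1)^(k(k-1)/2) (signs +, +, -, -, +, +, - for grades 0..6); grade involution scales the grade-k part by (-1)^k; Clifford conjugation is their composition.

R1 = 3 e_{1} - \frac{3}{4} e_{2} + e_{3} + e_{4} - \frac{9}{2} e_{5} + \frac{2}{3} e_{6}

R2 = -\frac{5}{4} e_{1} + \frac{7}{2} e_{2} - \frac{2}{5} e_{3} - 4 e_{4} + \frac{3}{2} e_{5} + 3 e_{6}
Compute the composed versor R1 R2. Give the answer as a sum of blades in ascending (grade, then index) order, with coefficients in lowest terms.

Distribute over the terms of R1 (each basis-blade product reordered to ascending indices, repeated generators contracted through their squares):
(3 e_{1}) R2 = -\frac{15}{4} + \frac{21}{2} e_{1} e_{2} - \frac{6}{5} e_{1} e_{3} - 12 e_{1} e_{4} + \frac{9}{2} e_{1} e_{5} + 9 e_{1} e_{6}
(-\frac{3}{4} e_{2}) R2 = -\frac{21}{8} - \frac{15}{16} e_{1} e_{2} + \frac{3}{10} e_{2} e_{3} + 3 e_{2} e_{4} - \frac{9}{8} e_{2} e_{5} - \frac{9}{4} e_{2} e_{6}
(e_{3}) R2 = -\frac{2}{5} + \frac{5}{4} e_{1} e_{3} - \frac{7}{2} e_{2} e_{3} - 4 e_{3} e_{4} + \frac{3}{2} e_{3} e_{5} + 3 e_{3} e_{6}
(e_{4}) R2 = -4 + \frac{5}{4} e_{1} e_{4} - \frac{7}{2} e_{2} e_{4} + \frac{2}{5} e_{3} e_{4} + \frac{3}{2} e_{4} e_{5} + 3 e_{4} e_{6}
(-\frac{9}{2} e_{5}) R2 = \frac{27}{4} - \frac{45}{8} e_{1} e_{5} + \frac{63}{4} e_{2} e_{5} - \frac{9}{5} e_{3} e_{5} - 18 e_{4} e_{5} - \frac{27}{2} e_{5} e_{6}
(\frac{2}{3} e_{6}) R2 = -2 + \frac{5}{6} e_{1} e_{6} - \frac{7}{3} e_{2} e_{6} + \frac{4}{15} e_{3} e_{6} + \frac{8}{3} e_{4} e_{6} - e_{5} e_{6}
Summing the partial products and collecting blades:
Answer: -\frac{241}{40} + \frac{153}{16} e_{1} e_{2} + \frac{1}{20} e_{1} e_{3} - \frac{43}{4} e_{1} e_{4} - \frac{9}{8} e_{1} e_{5} + \frac{59}{6} e_{1} e_{6} - \frac{16}{5} e_{2} e_{3} - \frac{1}{2} e_{2} e_{4} + \frac{117}{8} e_{2} e_{5} - \frac{55}{12} e_{2} e_{6} - \frac{18}{5} e_{3} e_{4} - \frac{3}{10} e_{3} e_{5} + \frac{49}{15} e_{3} e_{6} - \frac{33}{2} e_{4} e_{5} + \frac{17}{3} e_{4} e_{6} - \frac{29}{2} e_{5} e_{6}


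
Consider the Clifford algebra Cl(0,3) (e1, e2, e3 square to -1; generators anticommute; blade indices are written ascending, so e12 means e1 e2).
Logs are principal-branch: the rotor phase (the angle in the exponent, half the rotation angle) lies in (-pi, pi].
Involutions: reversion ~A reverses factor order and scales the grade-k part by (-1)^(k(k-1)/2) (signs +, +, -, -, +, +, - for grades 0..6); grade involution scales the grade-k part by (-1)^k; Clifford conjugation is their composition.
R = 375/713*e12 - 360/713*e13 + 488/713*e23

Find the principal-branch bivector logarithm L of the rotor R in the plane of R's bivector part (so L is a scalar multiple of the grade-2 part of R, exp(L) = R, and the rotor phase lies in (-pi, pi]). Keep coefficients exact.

The scalar part of R is 0, which pins the rotor phase on the principal branch; dividing the bivector part by the sine of that phase recovers the unit plane, and L is the phase times that plane.
Concretely: cos(phase) = 0 gives phase = ±pi/2, and since phase/sin(phase) is even the sign is immaterial: L = (phase/sin(phase)) * <R>_2 = (pi/2) * <R>_2.
Answer: 375*pi/1426*e12 - 180*pi/713*e13 + 244*pi/713*e23


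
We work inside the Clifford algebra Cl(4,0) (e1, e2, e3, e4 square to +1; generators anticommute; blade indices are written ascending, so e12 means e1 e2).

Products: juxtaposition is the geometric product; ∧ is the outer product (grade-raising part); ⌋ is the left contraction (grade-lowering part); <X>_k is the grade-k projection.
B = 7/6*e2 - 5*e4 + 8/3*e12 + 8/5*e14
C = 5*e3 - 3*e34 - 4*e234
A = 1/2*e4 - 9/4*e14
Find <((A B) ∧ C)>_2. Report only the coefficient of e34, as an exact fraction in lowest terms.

step 1: 11/10 + 209/20*e1 - 79/12*e24 + 95/24*e124
step 2: 11/2*e3 + 209/4*e13 - 33/10*e34 - 627/20*e134 + 1711/60*e234 - 7391/120*e1234
step 3: 209/4*e13 - 33/10*e34
Answer: -33/10


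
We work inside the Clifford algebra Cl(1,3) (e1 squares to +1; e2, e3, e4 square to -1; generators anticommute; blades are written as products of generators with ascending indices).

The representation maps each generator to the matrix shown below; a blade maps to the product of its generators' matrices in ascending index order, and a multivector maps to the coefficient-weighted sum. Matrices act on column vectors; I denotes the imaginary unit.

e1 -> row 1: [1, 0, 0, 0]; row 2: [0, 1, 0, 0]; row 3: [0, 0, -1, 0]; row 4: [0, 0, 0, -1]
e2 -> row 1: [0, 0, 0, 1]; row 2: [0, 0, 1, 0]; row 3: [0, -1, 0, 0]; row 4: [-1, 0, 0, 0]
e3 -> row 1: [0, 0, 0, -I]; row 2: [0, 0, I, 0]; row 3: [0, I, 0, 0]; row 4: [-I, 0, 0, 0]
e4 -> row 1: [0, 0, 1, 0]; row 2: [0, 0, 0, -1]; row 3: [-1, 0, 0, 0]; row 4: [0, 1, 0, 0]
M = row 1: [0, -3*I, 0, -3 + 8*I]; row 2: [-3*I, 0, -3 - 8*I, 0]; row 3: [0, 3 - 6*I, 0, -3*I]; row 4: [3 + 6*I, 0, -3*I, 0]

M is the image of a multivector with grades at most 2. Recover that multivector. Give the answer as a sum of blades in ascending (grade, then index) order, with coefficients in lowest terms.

Method: the blade images are trace-orthogonal — tr(rho(e_A) rho(e_B)^-1) = 4 if A = B and 0 otherwise — and rho(e_A)^-1 = (e_A)^2 * rho(e_A) with (e_A)^2 = +1 or -1, so the coefficient of e_A in the preimage is (e_A)^2 * tr(M rho(e_A))/4.
Nonzero projections over blades of grade <= 2: e2: (e2)^2 = -1, tr(M rho(e2)) = 12, coefficient -3; e3: (e3)^2 = -1, tr(M rho(e3)) = 28, coefficient -7; e1 e3: (e1 e3)^2 = +1, tr(M rho(e1 e3)) = -4, coefficient -1; e3 e4: (e3 e4)^2 = -1, tr(M rho(e3 e4)) = -12, coefficient 3. Every other blade of grade <= 2 projects to 0.
Answer: -3*e2 - 7*e3 - e1 e3 + 3*e3 e4
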